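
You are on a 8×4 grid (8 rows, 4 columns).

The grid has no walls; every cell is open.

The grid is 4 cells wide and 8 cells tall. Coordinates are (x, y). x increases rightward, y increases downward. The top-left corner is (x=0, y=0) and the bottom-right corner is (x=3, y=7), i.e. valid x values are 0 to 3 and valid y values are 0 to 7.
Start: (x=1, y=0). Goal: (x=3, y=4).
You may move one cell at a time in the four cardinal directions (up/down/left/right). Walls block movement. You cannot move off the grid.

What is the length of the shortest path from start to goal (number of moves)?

Answer: Shortest path length: 6

Derivation:
BFS from (x=1, y=0) until reaching (x=3, y=4):
  Distance 0: (x=1, y=0)
  Distance 1: (x=0, y=0), (x=2, y=0), (x=1, y=1)
  Distance 2: (x=3, y=0), (x=0, y=1), (x=2, y=1), (x=1, y=2)
  Distance 3: (x=3, y=1), (x=0, y=2), (x=2, y=2), (x=1, y=3)
  Distance 4: (x=3, y=2), (x=0, y=3), (x=2, y=3), (x=1, y=4)
  Distance 5: (x=3, y=3), (x=0, y=4), (x=2, y=4), (x=1, y=5)
  Distance 6: (x=3, y=4), (x=0, y=5), (x=2, y=5), (x=1, y=6)  <- goal reached here
One shortest path (6 moves): (x=1, y=0) -> (x=2, y=0) -> (x=3, y=0) -> (x=3, y=1) -> (x=3, y=2) -> (x=3, y=3) -> (x=3, y=4)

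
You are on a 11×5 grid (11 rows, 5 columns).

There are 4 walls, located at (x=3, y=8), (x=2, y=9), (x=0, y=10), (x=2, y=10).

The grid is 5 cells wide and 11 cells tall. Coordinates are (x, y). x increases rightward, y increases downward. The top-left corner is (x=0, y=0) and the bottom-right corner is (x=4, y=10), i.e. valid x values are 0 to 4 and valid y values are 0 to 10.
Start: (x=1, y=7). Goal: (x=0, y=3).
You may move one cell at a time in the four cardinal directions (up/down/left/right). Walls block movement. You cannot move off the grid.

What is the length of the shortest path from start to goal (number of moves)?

Answer: Shortest path length: 5

Derivation:
BFS from (x=1, y=7) until reaching (x=0, y=3):
  Distance 0: (x=1, y=7)
  Distance 1: (x=1, y=6), (x=0, y=7), (x=2, y=7), (x=1, y=8)
  Distance 2: (x=1, y=5), (x=0, y=6), (x=2, y=6), (x=3, y=7), (x=0, y=8), (x=2, y=8), (x=1, y=9)
  Distance 3: (x=1, y=4), (x=0, y=5), (x=2, y=5), (x=3, y=6), (x=4, y=7), (x=0, y=9), (x=1, y=10)
  Distance 4: (x=1, y=3), (x=0, y=4), (x=2, y=4), (x=3, y=5), (x=4, y=6), (x=4, y=8)
  Distance 5: (x=1, y=2), (x=0, y=3), (x=2, y=3), (x=3, y=4), (x=4, y=5), (x=4, y=9)  <- goal reached here
One shortest path (5 moves): (x=1, y=7) -> (x=0, y=7) -> (x=0, y=6) -> (x=0, y=5) -> (x=0, y=4) -> (x=0, y=3)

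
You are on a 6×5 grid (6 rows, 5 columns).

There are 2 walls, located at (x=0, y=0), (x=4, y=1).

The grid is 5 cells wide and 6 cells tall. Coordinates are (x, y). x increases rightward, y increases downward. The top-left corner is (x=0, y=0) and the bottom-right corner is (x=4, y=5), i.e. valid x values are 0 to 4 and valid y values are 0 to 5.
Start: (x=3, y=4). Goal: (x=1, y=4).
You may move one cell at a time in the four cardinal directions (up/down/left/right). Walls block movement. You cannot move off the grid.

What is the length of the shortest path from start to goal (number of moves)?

Answer: Shortest path length: 2

Derivation:
BFS from (x=3, y=4) until reaching (x=1, y=4):
  Distance 0: (x=3, y=4)
  Distance 1: (x=3, y=3), (x=2, y=4), (x=4, y=4), (x=3, y=5)
  Distance 2: (x=3, y=2), (x=2, y=3), (x=4, y=3), (x=1, y=4), (x=2, y=5), (x=4, y=5)  <- goal reached here
One shortest path (2 moves): (x=3, y=4) -> (x=2, y=4) -> (x=1, y=4)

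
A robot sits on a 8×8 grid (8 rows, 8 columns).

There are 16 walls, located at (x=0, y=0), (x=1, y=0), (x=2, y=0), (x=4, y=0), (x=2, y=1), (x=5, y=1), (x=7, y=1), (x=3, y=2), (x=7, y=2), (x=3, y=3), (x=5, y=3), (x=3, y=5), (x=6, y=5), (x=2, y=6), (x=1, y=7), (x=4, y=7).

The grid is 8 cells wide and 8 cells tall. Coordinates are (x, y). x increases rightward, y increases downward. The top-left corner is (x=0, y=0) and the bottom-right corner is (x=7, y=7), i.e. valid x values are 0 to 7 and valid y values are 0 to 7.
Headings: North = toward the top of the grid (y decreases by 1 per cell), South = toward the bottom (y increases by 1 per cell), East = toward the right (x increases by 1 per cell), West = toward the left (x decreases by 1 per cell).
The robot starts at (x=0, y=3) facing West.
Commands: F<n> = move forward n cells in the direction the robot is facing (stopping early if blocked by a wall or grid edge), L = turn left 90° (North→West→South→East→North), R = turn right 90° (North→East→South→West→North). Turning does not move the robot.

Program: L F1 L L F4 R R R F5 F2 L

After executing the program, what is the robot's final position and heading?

Answer: Final position: (x=0, y=1), facing South

Derivation:
Start: (x=0, y=3), facing West
  L: turn left, now facing South
  F1: move forward 1, now at (x=0, y=4)
  L: turn left, now facing East
  L: turn left, now facing North
  F4: move forward 3/4 (blocked), now at (x=0, y=1)
  R: turn right, now facing East
  R: turn right, now facing South
  R: turn right, now facing West
  F5: move forward 0/5 (blocked), now at (x=0, y=1)
  F2: move forward 0/2 (blocked), now at (x=0, y=1)
  L: turn left, now facing South
Final: (x=0, y=1), facing South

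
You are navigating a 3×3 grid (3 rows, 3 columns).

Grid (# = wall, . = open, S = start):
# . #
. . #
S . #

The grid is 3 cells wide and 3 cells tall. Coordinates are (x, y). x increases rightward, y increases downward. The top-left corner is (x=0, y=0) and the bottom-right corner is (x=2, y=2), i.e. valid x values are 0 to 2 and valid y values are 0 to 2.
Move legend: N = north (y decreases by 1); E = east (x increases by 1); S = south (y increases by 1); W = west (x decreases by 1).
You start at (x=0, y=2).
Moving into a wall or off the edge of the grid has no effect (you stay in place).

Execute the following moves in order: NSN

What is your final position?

Answer: Final position: (x=0, y=1)

Derivation:
Start: (x=0, y=2)
  N (north): (x=0, y=2) -> (x=0, y=1)
  S (south): (x=0, y=1) -> (x=0, y=2)
  N (north): (x=0, y=2) -> (x=0, y=1)
Final: (x=0, y=1)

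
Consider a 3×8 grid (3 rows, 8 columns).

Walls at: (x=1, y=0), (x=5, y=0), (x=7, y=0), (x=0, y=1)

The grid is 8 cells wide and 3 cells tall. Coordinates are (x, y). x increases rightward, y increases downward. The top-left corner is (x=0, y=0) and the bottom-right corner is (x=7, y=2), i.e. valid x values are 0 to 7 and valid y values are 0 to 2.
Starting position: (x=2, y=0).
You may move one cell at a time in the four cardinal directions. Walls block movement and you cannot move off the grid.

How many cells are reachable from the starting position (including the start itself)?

BFS flood-fill from (x=2, y=0):
  Distance 0: (x=2, y=0)
  Distance 1: (x=3, y=0), (x=2, y=1)
  Distance 2: (x=4, y=0), (x=1, y=1), (x=3, y=1), (x=2, y=2)
  Distance 3: (x=4, y=1), (x=1, y=2), (x=3, y=2)
  Distance 4: (x=5, y=1), (x=0, y=2), (x=4, y=2)
  Distance 5: (x=6, y=1), (x=5, y=2)
  Distance 6: (x=6, y=0), (x=7, y=1), (x=6, y=2)
  Distance 7: (x=7, y=2)
Total reachable: 19 (grid has 20 open cells total)

Answer: Reachable cells: 19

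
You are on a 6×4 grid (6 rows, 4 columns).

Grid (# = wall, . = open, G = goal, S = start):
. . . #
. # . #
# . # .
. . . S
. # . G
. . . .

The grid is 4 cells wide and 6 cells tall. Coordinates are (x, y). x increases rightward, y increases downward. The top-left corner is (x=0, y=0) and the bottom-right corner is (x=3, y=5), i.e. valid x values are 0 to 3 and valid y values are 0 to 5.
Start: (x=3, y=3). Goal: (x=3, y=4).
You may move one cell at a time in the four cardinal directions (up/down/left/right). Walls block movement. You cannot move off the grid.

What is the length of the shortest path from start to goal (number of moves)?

Answer: Shortest path length: 1

Derivation:
BFS from (x=3, y=3) until reaching (x=3, y=4):
  Distance 0: (x=3, y=3)
  Distance 1: (x=3, y=2), (x=2, y=3), (x=3, y=4)  <- goal reached here
One shortest path (1 moves): (x=3, y=3) -> (x=3, y=4)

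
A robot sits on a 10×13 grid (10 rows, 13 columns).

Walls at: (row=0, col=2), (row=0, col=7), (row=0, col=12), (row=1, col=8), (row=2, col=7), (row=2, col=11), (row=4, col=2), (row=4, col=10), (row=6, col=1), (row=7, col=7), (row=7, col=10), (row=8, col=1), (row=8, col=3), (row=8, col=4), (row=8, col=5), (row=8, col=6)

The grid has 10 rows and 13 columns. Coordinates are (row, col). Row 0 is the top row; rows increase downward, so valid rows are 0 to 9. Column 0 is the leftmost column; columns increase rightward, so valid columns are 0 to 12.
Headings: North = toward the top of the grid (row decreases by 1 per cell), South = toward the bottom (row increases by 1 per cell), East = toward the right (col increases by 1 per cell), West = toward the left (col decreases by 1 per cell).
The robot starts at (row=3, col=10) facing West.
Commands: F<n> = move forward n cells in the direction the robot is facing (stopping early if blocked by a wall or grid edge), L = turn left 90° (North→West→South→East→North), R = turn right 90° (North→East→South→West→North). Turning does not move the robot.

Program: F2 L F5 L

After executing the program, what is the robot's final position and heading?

Start: (row=3, col=10), facing West
  F2: move forward 2, now at (row=3, col=8)
  L: turn left, now facing South
  F5: move forward 5, now at (row=8, col=8)
  L: turn left, now facing East
Final: (row=8, col=8), facing East

Answer: Final position: (row=8, col=8), facing East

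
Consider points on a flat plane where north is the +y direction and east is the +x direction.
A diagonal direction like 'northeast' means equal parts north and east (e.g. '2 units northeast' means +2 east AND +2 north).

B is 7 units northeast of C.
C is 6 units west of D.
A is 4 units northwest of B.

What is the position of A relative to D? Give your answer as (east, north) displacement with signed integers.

Place D at the origin (east=0, north=0).
  C is 6 units west of D: delta (east=-6, north=+0); C at (east=-6, north=0).
  B is 7 units northeast of C: delta (east=+7, north=+7); B at (east=1, north=7).
  A is 4 units northwest of B: delta (east=-4, north=+4); A at (east=-3, north=11).
Therefore A relative to D: (east=-3, north=11).

Answer: A is at (east=-3, north=11) relative to D.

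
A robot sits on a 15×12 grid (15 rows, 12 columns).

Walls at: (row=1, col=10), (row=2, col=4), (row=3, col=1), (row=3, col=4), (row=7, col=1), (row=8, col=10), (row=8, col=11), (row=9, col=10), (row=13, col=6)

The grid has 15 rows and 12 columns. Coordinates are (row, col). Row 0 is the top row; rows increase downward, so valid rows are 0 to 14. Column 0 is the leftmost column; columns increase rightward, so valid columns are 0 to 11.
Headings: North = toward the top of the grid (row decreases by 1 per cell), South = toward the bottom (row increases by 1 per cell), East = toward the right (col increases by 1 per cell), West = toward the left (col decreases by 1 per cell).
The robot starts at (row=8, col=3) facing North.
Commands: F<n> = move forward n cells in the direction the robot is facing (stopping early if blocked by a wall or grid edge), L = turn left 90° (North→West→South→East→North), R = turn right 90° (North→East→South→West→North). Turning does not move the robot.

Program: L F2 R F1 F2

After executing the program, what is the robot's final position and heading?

Answer: Final position: (row=8, col=1), facing North

Derivation:
Start: (row=8, col=3), facing North
  L: turn left, now facing West
  F2: move forward 2, now at (row=8, col=1)
  R: turn right, now facing North
  F1: move forward 0/1 (blocked), now at (row=8, col=1)
  F2: move forward 0/2 (blocked), now at (row=8, col=1)
Final: (row=8, col=1), facing North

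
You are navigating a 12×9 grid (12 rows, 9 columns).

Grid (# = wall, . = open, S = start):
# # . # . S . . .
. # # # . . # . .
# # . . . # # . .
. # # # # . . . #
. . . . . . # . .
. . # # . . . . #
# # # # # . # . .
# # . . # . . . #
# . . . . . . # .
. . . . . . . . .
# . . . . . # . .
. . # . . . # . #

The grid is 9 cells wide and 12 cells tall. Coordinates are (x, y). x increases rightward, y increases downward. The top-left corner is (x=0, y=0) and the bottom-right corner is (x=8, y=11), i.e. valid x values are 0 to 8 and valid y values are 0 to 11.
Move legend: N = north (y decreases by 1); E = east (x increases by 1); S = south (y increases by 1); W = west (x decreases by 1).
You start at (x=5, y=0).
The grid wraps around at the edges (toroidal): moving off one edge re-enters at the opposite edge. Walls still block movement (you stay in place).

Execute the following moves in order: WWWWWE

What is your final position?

Start: (x=5, y=0)
  W (west): (x=5, y=0) -> (x=4, y=0)
  [×4]W (west): blocked, stay at (x=4, y=0)
  E (east): (x=4, y=0) -> (x=5, y=0)
Final: (x=5, y=0)

Answer: Final position: (x=5, y=0)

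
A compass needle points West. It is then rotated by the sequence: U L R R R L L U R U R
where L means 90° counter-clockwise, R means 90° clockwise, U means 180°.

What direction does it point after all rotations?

Answer: Final heading: West

Derivation:
Start: West
  U (U-turn (180°)) -> East
  L (left (90° counter-clockwise)) -> North
  R (right (90° clockwise)) -> East
  R (right (90° clockwise)) -> South
  R (right (90° clockwise)) -> West
  L (left (90° counter-clockwise)) -> South
  L (left (90° counter-clockwise)) -> East
  U (U-turn (180°)) -> West
  R (right (90° clockwise)) -> North
  U (U-turn (180°)) -> South
  R (right (90° clockwise)) -> West
Final: West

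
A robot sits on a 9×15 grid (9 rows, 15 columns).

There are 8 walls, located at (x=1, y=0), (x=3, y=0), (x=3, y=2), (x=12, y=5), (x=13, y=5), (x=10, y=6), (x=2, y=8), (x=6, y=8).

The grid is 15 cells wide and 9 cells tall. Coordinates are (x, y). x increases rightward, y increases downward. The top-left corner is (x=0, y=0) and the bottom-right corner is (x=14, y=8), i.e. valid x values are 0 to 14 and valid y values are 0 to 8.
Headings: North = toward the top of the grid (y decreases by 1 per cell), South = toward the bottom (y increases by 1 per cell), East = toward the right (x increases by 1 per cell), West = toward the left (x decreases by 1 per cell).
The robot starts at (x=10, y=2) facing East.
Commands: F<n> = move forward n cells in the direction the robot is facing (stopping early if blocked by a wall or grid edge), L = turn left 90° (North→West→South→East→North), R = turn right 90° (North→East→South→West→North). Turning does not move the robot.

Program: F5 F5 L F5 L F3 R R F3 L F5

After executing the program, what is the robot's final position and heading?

Start: (x=10, y=2), facing East
  F5: move forward 4/5 (blocked), now at (x=14, y=2)
  F5: move forward 0/5 (blocked), now at (x=14, y=2)
  L: turn left, now facing North
  F5: move forward 2/5 (blocked), now at (x=14, y=0)
  L: turn left, now facing West
  F3: move forward 3, now at (x=11, y=0)
  R: turn right, now facing North
  R: turn right, now facing East
  F3: move forward 3, now at (x=14, y=0)
  L: turn left, now facing North
  F5: move forward 0/5 (blocked), now at (x=14, y=0)
Final: (x=14, y=0), facing North

Answer: Final position: (x=14, y=0), facing North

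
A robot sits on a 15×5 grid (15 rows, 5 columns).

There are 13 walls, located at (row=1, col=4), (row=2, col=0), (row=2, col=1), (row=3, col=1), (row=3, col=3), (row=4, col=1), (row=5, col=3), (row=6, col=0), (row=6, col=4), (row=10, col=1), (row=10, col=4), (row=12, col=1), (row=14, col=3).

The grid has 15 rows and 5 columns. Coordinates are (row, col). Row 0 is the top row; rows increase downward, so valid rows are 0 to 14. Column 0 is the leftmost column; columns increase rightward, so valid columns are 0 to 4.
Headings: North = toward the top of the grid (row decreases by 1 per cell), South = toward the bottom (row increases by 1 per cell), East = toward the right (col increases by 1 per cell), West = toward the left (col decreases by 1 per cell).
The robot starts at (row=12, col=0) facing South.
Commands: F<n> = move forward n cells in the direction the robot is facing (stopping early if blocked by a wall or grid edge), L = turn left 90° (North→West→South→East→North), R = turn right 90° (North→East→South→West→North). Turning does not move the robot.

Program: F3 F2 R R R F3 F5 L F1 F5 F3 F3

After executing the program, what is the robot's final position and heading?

Answer: Final position: (row=2, col=2), facing North

Derivation:
Start: (row=12, col=0), facing South
  F3: move forward 2/3 (blocked), now at (row=14, col=0)
  F2: move forward 0/2 (blocked), now at (row=14, col=0)
  R: turn right, now facing West
  R: turn right, now facing North
  R: turn right, now facing East
  F3: move forward 2/3 (blocked), now at (row=14, col=2)
  F5: move forward 0/5 (blocked), now at (row=14, col=2)
  L: turn left, now facing North
  F1: move forward 1, now at (row=13, col=2)
  F5: move forward 5, now at (row=8, col=2)
  F3: move forward 3, now at (row=5, col=2)
  F3: move forward 3, now at (row=2, col=2)
Final: (row=2, col=2), facing North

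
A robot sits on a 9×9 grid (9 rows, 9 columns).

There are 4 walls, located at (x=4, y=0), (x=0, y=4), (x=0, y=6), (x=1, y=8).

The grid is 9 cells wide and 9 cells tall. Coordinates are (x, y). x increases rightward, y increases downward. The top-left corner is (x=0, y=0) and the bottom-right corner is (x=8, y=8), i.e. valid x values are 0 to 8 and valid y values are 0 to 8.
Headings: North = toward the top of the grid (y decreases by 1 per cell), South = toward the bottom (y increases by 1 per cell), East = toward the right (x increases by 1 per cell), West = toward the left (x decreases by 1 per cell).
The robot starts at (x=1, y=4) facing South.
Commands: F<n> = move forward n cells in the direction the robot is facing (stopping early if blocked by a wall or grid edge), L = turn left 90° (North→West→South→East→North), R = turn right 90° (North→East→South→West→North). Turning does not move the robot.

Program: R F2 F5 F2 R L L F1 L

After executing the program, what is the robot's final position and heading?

Answer: Final position: (x=1, y=5), facing East

Derivation:
Start: (x=1, y=4), facing South
  R: turn right, now facing West
  F2: move forward 0/2 (blocked), now at (x=1, y=4)
  F5: move forward 0/5 (blocked), now at (x=1, y=4)
  F2: move forward 0/2 (blocked), now at (x=1, y=4)
  R: turn right, now facing North
  L: turn left, now facing West
  L: turn left, now facing South
  F1: move forward 1, now at (x=1, y=5)
  L: turn left, now facing East
Final: (x=1, y=5), facing East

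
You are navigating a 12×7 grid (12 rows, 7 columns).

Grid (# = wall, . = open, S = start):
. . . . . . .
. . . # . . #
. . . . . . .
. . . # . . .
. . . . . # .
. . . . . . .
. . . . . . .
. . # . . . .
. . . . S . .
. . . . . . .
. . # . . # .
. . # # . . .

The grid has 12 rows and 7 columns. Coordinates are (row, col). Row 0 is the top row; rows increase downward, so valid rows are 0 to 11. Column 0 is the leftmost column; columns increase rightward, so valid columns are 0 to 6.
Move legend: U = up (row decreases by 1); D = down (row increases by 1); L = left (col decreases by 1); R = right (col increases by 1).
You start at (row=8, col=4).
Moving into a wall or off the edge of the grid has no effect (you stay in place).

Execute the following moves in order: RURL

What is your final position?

Answer: Final position: (row=7, col=5)

Derivation:
Start: (row=8, col=4)
  R (right): (row=8, col=4) -> (row=8, col=5)
  U (up): (row=8, col=5) -> (row=7, col=5)
  R (right): (row=7, col=5) -> (row=7, col=6)
  L (left): (row=7, col=6) -> (row=7, col=5)
Final: (row=7, col=5)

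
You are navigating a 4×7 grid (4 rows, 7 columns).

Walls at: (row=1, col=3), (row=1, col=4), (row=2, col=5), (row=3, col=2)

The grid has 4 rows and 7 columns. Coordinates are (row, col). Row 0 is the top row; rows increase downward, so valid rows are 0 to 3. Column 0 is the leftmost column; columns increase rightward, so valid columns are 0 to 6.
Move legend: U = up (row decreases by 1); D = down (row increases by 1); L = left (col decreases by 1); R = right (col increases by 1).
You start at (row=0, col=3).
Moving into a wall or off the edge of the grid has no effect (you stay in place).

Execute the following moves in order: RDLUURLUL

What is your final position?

Start: (row=0, col=3)
  R (right): (row=0, col=3) -> (row=0, col=4)
  D (down): blocked, stay at (row=0, col=4)
  L (left): (row=0, col=4) -> (row=0, col=3)
  U (up): blocked, stay at (row=0, col=3)
  U (up): blocked, stay at (row=0, col=3)
  R (right): (row=0, col=3) -> (row=0, col=4)
  L (left): (row=0, col=4) -> (row=0, col=3)
  U (up): blocked, stay at (row=0, col=3)
  L (left): (row=0, col=3) -> (row=0, col=2)
Final: (row=0, col=2)

Answer: Final position: (row=0, col=2)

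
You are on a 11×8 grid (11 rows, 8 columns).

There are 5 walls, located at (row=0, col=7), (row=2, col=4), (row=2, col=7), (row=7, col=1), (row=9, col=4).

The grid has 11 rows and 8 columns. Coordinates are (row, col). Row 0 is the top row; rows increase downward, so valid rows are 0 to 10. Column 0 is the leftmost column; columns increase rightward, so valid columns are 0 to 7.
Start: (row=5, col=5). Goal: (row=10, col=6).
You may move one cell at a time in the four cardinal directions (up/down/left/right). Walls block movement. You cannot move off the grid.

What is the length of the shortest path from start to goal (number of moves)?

BFS from (row=5, col=5) until reaching (row=10, col=6):
  Distance 0: (row=5, col=5)
  Distance 1: (row=4, col=5), (row=5, col=4), (row=5, col=6), (row=6, col=5)
  Distance 2: (row=3, col=5), (row=4, col=4), (row=4, col=6), (row=5, col=3), (row=5, col=7), (row=6, col=4), (row=6, col=6), (row=7, col=5)
  Distance 3: (row=2, col=5), (row=3, col=4), (row=3, col=6), (row=4, col=3), (row=4, col=7), (row=5, col=2), (row=6, col=3), (row=6, col=7), (row=7, col=4), (row=7, col=6), (row=8, col=5)
  Distance 4: (row=1, col=5), (row=2, col=6), (row=3, col=3), (row=3, col=7), (row=4, col=2), (row=5, col=1), (row=6, col=2), (row=7, col=3), (row=7, col=7), (row=8, col=4), (row=8, col=6), (row=9, col=5)
  Distance 5: (row=0, col=5), (row=1, col=4), (row=1, col=6), (row=2, col=3), (row=3, col=2), (row=4, col=1), (row=5, col=0), (row=6, col=1), (row=7, col=2), (row=8, col=3), (row=8, col=7), (row=9, col=6), (row=10, col=5)
  Distance 6: (row=0, col=4), (row=0, col=6), (row=1, col=3), (row=1, col=7), (row=2, col=2), (row=3, col=1), (row=4, col=0), (row=6, col=0), (row=8, col=2), (row=9, col=3), (row=9, col=7), (row=10, col=4), (row=10, col=6)  <- goal reached here
One shortest path (6 moves): (row=5, col=5) -> (row=5, col=6) -> (row=6, col=6) -> (row=7, col=6) -> (row=8, col=6) -> (row=9, col=6) -> (row=10, col=6)

Answer: Shortest path length: 6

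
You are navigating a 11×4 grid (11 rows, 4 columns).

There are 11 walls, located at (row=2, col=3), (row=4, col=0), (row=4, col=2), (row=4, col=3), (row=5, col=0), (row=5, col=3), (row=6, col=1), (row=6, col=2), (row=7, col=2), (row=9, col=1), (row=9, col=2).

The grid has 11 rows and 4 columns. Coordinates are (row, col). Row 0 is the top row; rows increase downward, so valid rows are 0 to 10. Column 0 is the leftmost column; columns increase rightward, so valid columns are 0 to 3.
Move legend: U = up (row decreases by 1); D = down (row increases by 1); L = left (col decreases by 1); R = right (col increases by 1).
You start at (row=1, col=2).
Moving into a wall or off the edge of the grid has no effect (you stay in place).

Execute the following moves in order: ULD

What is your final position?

Answer: Final position: (row=1, col=1)

Derivation:
Start: (row=1, col=2)
  U (up): (row=1, col=2) -> (row=0, col=2)
  L (left): (row=0, col=2) -> (row=0, col=1)
  D (down): (row=0, col=1) -> (row=1, col=1)
Final: (row=1, col=1)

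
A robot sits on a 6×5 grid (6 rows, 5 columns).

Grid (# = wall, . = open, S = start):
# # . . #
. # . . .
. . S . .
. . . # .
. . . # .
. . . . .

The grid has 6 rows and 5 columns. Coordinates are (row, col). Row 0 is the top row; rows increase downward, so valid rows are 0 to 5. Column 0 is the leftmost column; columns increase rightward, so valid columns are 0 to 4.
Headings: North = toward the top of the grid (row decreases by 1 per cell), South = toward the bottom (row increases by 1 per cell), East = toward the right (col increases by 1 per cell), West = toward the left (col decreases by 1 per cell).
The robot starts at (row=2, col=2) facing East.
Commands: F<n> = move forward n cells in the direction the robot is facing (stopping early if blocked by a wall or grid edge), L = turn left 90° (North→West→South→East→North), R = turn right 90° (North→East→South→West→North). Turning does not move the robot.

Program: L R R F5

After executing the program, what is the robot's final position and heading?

Start: (row=2, col=2), facing East
  L: turn left, now facing North
  R: turn right, now facing East
  R: turn right, now facing South
  F5: move forward 3/5 (blocked), now at (row=5, col=2)
Final: (row=5, col=2), facing South

Answer: Final position: (row=5, col=2), facing South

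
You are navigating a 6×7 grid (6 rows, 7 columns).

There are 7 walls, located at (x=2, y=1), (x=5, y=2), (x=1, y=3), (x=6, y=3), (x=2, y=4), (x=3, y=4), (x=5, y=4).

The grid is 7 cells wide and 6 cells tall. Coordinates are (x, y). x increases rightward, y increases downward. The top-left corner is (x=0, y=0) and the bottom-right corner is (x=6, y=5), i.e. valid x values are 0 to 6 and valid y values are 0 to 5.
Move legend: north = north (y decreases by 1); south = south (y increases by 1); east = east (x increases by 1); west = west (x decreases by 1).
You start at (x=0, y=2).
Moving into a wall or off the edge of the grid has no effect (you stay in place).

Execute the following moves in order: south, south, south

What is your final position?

Answer: Final position: (x=0, y=5)

Derivation:
Start: (x=0, y=2)
  south (south): (x=0, y=2) -> (x=0, y=3)
  south (south): (x=0, y=3) -> (x=0, y=4)
  south (south): (x=0, y=4) -> (x=0, y=5)
Final: (x=0, y=5)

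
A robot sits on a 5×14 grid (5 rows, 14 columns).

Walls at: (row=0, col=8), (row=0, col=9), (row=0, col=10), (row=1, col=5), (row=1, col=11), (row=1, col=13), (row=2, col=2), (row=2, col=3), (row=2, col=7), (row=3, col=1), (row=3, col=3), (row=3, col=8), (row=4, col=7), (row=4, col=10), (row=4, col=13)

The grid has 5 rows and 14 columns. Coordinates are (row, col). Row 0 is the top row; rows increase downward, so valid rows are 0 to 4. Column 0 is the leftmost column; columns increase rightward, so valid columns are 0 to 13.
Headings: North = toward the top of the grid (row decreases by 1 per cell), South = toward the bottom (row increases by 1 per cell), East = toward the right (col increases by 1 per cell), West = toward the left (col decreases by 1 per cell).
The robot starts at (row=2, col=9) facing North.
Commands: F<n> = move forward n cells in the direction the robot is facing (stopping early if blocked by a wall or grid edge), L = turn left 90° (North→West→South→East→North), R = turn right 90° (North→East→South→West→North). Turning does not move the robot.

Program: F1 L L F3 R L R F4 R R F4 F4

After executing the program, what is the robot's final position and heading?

Answer: Final position: (row=4, col=9), facing East

Derivation:
Start: (row=2, col=9), facing North
  F1: move forward 1, now at (row=1, col=9)
  L: turn left, now facing West
  L: turn left, now facing South
  F3: move forward 3, now at (row=4, col=9)
  R: turn right, now facing West
  L: turn left, now facing South
  R: turn right, now facing West
  F4: move forward 1/4 (blocked), now at (row=4, col=8)
  R: turn right, now facing North
  R: turn right, now facing East
  F4: move forward 1/4 (blocked), now at (row=4, col=9)
  F4: move forward 0/4 (blocked), now at (row=4, col=9)
Final: (row=4, col=9), facing East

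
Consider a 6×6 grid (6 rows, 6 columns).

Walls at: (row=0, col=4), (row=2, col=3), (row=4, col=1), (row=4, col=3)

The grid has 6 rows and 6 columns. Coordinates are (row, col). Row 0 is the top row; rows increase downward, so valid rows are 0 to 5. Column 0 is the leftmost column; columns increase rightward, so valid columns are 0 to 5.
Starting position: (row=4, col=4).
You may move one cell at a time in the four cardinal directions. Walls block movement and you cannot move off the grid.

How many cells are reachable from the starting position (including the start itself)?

Answer: Reachable cells: 32

Derivation:
BFS flood-fill from (row=4, col=4):
  Distance 0: (row=4, col=4)
  Distance 1: (row=3, col=4), (row=4, col=5), (row=5, col=4)
  Distance 2: (row=2, col=4), (row=3, col=3), (row=3, col=5), (row=5, col=3), (row=5, col=5)
  Distance 3: (row=1, col=4), (row=2, col=5), (row=3, col=2), (row=5, col=2)
  Distance 4: (row=1, col=3), (row=1, col=5), (row=2, col=2), (row=3, col=1), (row=4, col=2), (row=5, col=1)
  Distance 5: (row=0, col=3), (row=0, col=5), (row=1, col=2), (row=2, col=1), (row=3, col=0), (row=5, col=0)
  Distance 6: (row=0, col=2), (row=1, col=1), (row=2, col=0), (row=4, col=0)
  Distance 7: (row=0, col=1), (row=1, col=0)
  Distance 8: (row=0, col=0)
Total reachable: 32 (grid has 32 open cells total)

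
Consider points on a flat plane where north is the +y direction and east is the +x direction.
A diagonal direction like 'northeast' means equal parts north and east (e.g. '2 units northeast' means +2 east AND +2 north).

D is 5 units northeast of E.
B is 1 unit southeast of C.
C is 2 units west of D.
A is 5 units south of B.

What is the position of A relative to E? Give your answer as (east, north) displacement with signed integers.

Answer: A is at (east=4, north=-1) relative to E.

Derivation:
Place E at the origin (east=0, north=0).
  D is 5 units northeast of E: delta (east=+5, north=+5); D at (east=5, north=5).
  C is 2 units west of D: delta (east=-2, north=+0); C at (east=3, north=5).
  B is 1 unit southeast of C: delta (east=+1, north=-1); B at (east=4, north=4).
  A is 5 units south of B: delta (east=+0, north=-5); A at (east=4, north=-1).
Therefore A relative to E: (east=4, north=-1).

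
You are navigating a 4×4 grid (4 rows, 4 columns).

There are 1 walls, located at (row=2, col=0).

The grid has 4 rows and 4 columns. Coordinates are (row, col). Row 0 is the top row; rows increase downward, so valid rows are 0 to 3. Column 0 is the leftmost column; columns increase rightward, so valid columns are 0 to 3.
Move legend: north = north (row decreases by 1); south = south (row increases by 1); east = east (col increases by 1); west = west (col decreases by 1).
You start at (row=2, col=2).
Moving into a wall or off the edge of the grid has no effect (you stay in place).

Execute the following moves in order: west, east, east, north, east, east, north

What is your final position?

Answer: Final position: (row=0, col=3)

Derivation:
Start: (row=2, col=2)
  west (west): (row=2, col=2) -> (row=2, col=1)
  east (east): (row=2, col=1) -> (row=2, col=2)
  east (east): (row=2, col=2) -> (row=2, col=3)
  north (north): (row=2, col=3) -> (row=1, col=3)
  east (east): blocked, stay at (row=1, col=3)
  east (east): blocked, stay at (row=1, col=3)
  north (north): (row=1, col=3) -> (row=0, col=3)
Final: (row=0, col=3)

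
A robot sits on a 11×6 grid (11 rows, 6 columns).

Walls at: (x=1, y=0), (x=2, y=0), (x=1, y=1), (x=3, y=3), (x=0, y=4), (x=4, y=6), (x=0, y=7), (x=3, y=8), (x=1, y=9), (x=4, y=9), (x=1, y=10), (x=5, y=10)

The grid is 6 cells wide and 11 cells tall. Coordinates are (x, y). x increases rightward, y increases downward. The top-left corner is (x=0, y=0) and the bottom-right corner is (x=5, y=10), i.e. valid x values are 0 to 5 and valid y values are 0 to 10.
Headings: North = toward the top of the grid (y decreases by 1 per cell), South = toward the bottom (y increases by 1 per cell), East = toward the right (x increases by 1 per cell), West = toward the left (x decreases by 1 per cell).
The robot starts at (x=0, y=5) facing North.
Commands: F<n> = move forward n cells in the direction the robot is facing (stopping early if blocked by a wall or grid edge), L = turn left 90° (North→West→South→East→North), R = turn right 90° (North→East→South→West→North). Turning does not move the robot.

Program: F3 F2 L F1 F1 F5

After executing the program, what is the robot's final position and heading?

Answer: Final position: (x=0, y=5), facing West

Derivation:
Start: (x=0, y=5), facing North
  F3: move forward 0/3 (blocked), now at (x=0, y=5)
  F2: move forward 0/2 (blocked), now at (x=0, y=5)
  L: turn left, now facing West
  F1: move forward 0/1 (blocked), now at (x=0, y=5)
  F1: move forward 0/1 (blocked), now at (x=0, y=5)
  F5: move forward 0/5 (blocked), now at (x=0, y=5)
Final: (x=0, y=5), facing West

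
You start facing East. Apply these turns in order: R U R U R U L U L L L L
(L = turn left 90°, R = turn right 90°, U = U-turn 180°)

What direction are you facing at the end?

Answer: Final heading: West

Derivation:
Start: East
  R (right (90° clockwise)) -> South
  U (U-turn (180°)) -> North
  R (right (90° clockwise)) -> East
  U (U-turn (180°)) -> West
  R (right (90° clockwise)) -> North
  U (U-turn (180°)) -> South
  L (left (90° counter-clockwise)) -> East
  U (U-turn (180°)) -> West
  L (left (90° counter-clockwise)) -> South
  L (left (90° counter-clockwise)) -> East
  L (left (90° counter-clockwise)) -> North
  L (left (90° counter-clockwise)) -> West
Final: West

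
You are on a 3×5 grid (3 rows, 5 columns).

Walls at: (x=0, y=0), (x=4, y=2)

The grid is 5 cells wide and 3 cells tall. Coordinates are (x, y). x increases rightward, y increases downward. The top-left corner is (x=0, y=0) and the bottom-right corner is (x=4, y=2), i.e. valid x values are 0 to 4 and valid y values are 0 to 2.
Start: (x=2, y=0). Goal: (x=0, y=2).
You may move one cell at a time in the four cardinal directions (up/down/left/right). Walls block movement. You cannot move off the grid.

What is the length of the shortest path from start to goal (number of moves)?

BFS from (x=2, y=0) until reaching (x=0, y=2):
  Distance 0: (x=2, y=0)
  Distance 1: (x=1, y=0), (x=3, y=0), (x=2, y=1)
  Distance 2: (x=4, y=0), (x=1, y=1), (x=3, y=1), (x=2, y=2)
  Distance 3: (x=0, y=1), (x=4, y=1), (x=1, y=2), (x=3, y=2)
  Distance 4: (x=0, y=2)  <- goal reached here
One shortest path (4 moves): (x=2, y=0) -> (x=1, y=0) -> (x=1, y=1) -> (x=0, y=1) -> (x=0, y=2)

Answer: Shortest path length: 4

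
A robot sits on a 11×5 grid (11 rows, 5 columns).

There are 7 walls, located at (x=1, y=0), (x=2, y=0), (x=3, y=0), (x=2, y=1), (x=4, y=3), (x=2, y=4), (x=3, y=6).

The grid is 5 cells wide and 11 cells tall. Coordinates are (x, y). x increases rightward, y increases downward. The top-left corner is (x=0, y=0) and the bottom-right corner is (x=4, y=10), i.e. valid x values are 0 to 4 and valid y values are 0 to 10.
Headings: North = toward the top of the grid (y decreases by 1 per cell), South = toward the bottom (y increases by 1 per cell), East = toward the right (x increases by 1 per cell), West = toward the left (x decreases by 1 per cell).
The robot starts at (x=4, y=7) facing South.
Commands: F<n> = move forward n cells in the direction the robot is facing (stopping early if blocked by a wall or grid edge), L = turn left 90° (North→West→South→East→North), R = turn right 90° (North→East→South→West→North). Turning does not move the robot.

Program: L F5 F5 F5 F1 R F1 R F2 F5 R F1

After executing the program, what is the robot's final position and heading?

Start: (x=4, y=7), facing South
  L: turn left, now facing East
  [×3]F5: move forward 0/5 (blocked), now at (x=4, y=7)
  F1: move forward 0/1 (blocked), now at (x=4, y=7)
  R: turn right, now facing South
  F1: move forward 1, now at (x=4, y=8)
  R: turn right, now facing West
  F2: move forward 2, now at (x=2, y=8)
  F5: move forward 2/5 (blocked), now at (x=0, y=8)
  R: turn right, now facing North
  F1: move forward 1, now at (x=0, y=7)
Final: (x=0, y=7), facing North

Answer: Final position: (x=0, y=7), facing North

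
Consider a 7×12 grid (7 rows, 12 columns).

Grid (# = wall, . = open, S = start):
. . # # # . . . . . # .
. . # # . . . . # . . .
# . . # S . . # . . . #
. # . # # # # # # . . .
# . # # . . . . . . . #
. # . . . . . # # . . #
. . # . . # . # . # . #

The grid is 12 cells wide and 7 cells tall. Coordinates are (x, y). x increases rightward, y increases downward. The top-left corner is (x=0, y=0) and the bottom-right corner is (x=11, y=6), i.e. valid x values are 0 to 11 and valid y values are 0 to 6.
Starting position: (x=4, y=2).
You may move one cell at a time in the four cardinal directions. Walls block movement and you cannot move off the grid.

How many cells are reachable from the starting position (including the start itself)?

Answer: Reachable cells: 40

Derivation:
BFS flood-fill from (x=4, y=2):
  Distance 0: (x=4, y=2)
  Distance 1: (x=4, y=1), (x=5, y=2)
  Distance 2: (x=5, y=1), (x=6, y=2)
  Distance 3: (x=5, y=0), (x=6, y=1)
  Distance 4: (x=6, y=0), (x=7, y=1)
  Distance 5: (x=7, y=0)
  Distance 6: (x=8, y=0)
  Distance 7: (x=9, y=0)
  Distance 8: (x=9, y=1)
  Distance 9: (x=10, y=1), (x=9, y=2)
  Distance 10: (x=11, y=1), (x=8, y=2), (x=10, y=2), (x=9, y=3)
  Distance 11: (x=11, y=0), (x=10, y=3), (x=9, y=4)
  Distance 12: (x=11, y=3), (x=8, y=4), (x=10, y=4), (x=9, y=5)
  Distance 13: (x=7, y=4), (x=10, y=5)
  Distance 14: (x=6, y=4), (x=10, y=6)
  Distance 15: (x=5, y=4), (x=6, y=5)
  Distance 16: (x=4, y=4), (x=5, y=5), (x=6, y=6)
  Distance 17: (x=4, y=5)
  Distance 18: (x=3, y=5), (x=4, y=6)
  Distance 19: (x=2, y=5), (x=3, y=6)
Total reachable: 40 (grid has 53 open cells total)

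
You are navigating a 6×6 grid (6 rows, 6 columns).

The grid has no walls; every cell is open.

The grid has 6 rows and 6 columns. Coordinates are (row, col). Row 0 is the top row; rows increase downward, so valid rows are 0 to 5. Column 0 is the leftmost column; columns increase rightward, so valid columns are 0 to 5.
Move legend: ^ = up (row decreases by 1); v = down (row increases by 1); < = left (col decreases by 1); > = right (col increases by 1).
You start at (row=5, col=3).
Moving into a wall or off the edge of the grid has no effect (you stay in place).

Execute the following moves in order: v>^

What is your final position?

Start: (row=5, col=3)
  v (down): blocked, stay at (row=5, col=3)
  > (right): (row=5, col=3) -> (row=5, col=4)
  ^ (up): (row=5, col=4) -> (row=4, col=4)
Final: (row=4, col=4)

Answer: Final position: (row=4, col=4)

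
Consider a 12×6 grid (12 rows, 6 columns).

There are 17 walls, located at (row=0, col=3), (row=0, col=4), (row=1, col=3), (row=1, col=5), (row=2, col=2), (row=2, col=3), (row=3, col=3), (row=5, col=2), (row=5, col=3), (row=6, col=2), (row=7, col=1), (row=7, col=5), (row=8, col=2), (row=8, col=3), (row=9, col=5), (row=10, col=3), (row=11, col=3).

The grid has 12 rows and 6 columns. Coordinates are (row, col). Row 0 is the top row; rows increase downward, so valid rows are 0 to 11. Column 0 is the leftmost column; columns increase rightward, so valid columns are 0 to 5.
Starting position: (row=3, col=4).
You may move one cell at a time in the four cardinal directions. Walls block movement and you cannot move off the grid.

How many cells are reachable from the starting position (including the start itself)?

BFS flood-fill from (row=3, col=4):
  Distance 0: (row=3, col=4)
  Distance 1: (row=2, col=4), (row=3, col=5), (row=4, col=4)
  Distance 2: (row=1, col=4), (row=2, col=5), (row=4, col=3), (row=4, col=5), (row=5, col=4)
  Distance 3: (row=4, col=2), (row=5, col=5), (row=6, col=4)
  Distance 4: (row=3, col=2), (row=4, col=1), (row=6, col=3), (row=6, col=5), (row=7, col=4)
  Distance 5: (row=3, col=1), (row=4, col=0), (row=5, col=1), (row=7, col=3), (row=8, col=4)
  Distance 6: (row=2, col=1), (row=3, col=0), (row=5, col=0), (row=6, col=1), (row=7, col=2), (row=8, col=5), (row=9, col=4)
  Distance 7: (row=1, col=1), (row=2, col=0), (row=6, col=0), (row=9, col=3), (row=10, col=4)
  Distance 8: (row=0, col=1), (row=1, col=0), (row=1, col=2), (row=7, col=0), (row=9, col=2), (row=10, col=5), (row=11, col=4)
  Distance 9: (row=0, col=0), (row=0, col=2), (row=8, col=0), (row=9, col=1), (row=10, col=2), (row=11, col=5)
  Distance 10: (row=8, col=1), (row=9, col=0), (row=10, col=1), (row=11, col=2)
  Distance 11: (row=10, col=0), (row=11, col=1)
  Distance 12: (row=11, col=0)
Total reachable: 54 (grid has 55 open cells total)

Answer: Reachable cells: 54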